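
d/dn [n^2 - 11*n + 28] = 2*n - 11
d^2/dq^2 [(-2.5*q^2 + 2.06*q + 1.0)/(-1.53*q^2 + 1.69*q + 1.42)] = (7.105427357601e-15*q^4 + 3.283992*q^3 + 18.5436*q^2 - 11.339136*q + 9.911776)/(3.581577*q^6 - 11.868363*q^5 + 3.137265*q^4 + 17.203355*q^3 - 2.91171*q^2 - 10.223148*q - 2.863288)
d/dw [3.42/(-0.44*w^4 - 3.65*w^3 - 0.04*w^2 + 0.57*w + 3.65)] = (6.0192*w^3 + 37.449*w^2 + 0.2736*w - 1.9494)/(0.44*w^4 + 3.65*w^3 + 0.04*w^2 - 0.57*w - 3.65)^2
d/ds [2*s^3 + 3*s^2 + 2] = 6*s*(s + 1)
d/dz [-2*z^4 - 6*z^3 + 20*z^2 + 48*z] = -8*z^3 - 18*z^2 + 40*z + 48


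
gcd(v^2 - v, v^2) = v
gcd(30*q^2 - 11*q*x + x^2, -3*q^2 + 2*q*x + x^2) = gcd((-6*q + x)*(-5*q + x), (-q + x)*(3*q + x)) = 1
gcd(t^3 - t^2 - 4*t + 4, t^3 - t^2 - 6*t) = t + 2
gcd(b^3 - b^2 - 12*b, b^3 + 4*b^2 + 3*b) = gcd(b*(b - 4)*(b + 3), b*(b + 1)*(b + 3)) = b^2 + 3*b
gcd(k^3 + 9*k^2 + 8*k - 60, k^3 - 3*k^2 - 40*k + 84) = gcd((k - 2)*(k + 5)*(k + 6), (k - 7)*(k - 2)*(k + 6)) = k^2 + 4*k - 12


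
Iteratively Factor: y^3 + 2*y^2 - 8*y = (y + 4)*(y^2 - 2*y) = (y - 2)*(y + 4)*(y)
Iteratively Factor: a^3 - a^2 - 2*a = (a + 1)*(a^2 - 2*a) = (a - 2)*(a + 1)*(a)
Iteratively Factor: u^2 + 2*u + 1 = (u + 1)*(u + 1)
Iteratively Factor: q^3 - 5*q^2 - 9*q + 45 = (q - 3)*(q^2 - 2*q - 15) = (q - 3)*(q + 3)*(q - 5)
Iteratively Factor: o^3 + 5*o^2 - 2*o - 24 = (o + 3)*(o^2 + 2*o - 8) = (o + 3)*(o + 4)*(o - 2)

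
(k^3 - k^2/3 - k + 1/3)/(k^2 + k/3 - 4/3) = (3*k^2 + 2*k - 1)/(3*k + 4)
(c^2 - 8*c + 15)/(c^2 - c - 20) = (c - 3)/(c + 4)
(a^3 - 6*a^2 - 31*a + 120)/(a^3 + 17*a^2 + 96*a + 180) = (a^2 - 11*a + 24)/(a^2 + 12*a + 36)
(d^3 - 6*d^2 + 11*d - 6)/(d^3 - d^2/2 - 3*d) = 2*(d^2 - 4*d + 3)/(d*(2*d + 3))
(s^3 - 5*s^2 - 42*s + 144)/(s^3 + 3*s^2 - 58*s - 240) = (s - 3)/(s + 5)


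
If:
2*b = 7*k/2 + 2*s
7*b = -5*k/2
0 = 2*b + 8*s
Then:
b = 0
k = 0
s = 0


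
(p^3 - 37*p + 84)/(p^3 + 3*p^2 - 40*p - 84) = (p^2 - 7*p + 12)/(p^2 - 4*p - 12)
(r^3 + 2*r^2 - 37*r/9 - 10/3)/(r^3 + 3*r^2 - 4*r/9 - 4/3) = (3*r - 5)/(3*r - 2)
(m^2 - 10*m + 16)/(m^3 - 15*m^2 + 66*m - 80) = 1/(m - 5)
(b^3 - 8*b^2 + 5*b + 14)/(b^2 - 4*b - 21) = (b^2 - b - 2)/(b + 3)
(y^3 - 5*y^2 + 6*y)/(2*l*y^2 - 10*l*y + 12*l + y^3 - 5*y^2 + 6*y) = y/(2*l + y)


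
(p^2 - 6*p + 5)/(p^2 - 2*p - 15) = (p - 1)/(p + 3)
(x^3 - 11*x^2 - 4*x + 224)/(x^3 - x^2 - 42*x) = (x^2 - 4*x - 32)/(x*(x + 6))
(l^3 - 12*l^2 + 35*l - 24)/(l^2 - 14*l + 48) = (l^2 - 4*l + 3)/(l - 6)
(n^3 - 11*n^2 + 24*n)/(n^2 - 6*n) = (n^2 - 11*n + 24)/(n - 6)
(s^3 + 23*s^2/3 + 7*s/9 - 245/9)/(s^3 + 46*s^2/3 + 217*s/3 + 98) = (s - 5/3)/(s + 6)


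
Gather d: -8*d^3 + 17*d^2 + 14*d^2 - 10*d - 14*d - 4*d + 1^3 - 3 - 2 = -8*d^3 + 31*d^2 - 28*d - 4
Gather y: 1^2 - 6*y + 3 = 4 - 6*y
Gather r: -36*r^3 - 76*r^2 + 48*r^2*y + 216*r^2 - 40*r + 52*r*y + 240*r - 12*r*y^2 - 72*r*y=-36*r^3 + r^2*(48*y + 140) + r*(-12*y^2 - 20*y + 200)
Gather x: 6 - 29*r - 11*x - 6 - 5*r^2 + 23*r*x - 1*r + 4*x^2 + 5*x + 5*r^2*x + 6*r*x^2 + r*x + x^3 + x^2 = -5*r^2 - 30*r + x^3 + x^2*(6*r + 5) + x*(5*r^2 + 24*r - 6)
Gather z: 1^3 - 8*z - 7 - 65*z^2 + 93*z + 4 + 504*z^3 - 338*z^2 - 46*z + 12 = 504*z^3 - 403*z^2 + 39*z + 10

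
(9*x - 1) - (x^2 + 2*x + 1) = -x^2 + 7*x - 2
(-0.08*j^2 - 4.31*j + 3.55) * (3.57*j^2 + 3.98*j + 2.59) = -0.2856*j^4 - 15.7051*j^3 - 4.6875*j^2 + 2.9661*j + 9.1945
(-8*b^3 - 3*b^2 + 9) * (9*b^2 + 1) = -72*b^5 - 27*b^4 - 8*b^3 + 78*b^2 + 9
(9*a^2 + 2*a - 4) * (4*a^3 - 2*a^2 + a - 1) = 36*a^5 - 10*a^4 - 11*a^3 + a^2 - 6*a + 4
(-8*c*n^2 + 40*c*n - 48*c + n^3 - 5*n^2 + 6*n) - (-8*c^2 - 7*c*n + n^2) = 8*c^2 - 8*c*n^2 + 47*c*n - 48*c + n^3 - 6*n^2 + 6*n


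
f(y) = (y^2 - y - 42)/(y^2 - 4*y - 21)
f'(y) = (4 - 2*y)*(y^2 - y - 42)/(y^2 - 4*y - 21)^2 + (2*y - 1)/(y^2 - 4*y - 21) = -3/(y^2 + 6*y + 9)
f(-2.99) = 301.00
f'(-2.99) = -30000.00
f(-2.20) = 4.75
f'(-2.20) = -4.69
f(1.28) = 1.70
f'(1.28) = -0.16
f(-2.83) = 18.65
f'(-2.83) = -103.81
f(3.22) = 1.48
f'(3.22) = -0.08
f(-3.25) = -11.00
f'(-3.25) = -48.00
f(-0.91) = 2.44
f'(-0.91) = -0.69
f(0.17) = 1.95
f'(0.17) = -0.30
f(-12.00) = 0.67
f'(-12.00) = -0.04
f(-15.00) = 0.75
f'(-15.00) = -0.02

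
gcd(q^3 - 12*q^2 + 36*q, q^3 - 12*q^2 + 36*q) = q^3 - 12*q^2 + 36*q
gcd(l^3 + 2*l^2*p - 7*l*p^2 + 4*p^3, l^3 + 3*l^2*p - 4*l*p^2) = -l^2 - 3*l*p + 4*p^2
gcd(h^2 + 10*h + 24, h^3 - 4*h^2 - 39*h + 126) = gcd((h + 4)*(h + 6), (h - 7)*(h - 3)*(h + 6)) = h + 6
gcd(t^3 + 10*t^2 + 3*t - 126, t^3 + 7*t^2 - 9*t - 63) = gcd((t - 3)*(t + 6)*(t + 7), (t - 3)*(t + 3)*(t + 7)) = t^2 + 4*t - 21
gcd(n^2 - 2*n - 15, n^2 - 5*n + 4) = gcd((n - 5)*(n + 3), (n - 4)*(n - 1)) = 1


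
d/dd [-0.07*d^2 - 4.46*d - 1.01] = -0.14*d - 4.46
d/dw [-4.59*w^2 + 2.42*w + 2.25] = 2.42 - 9.18*w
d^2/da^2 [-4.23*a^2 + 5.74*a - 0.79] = -8.46000000000000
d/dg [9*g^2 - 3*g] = 18*g - 3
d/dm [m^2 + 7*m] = 2*m + 7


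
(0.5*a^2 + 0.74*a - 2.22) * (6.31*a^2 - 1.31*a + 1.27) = 3.155*a^4 + 4.0144*a^3 - 14.3426*a^2 + 3.848*a - 2.8194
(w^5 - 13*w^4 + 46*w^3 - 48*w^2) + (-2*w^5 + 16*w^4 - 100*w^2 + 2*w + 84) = -w^5 + 3*w^4 + 46*w^3 - 148*w^2 + 2*w + 84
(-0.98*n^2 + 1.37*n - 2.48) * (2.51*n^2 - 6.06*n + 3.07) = -2.4598*n^4 + 9.3775*n^3 - 17.5356*n^2 + 19.2347*n - 7.6136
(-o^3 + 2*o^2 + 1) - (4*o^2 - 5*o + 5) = -o^3 - 2*o^2 + 5*o - 4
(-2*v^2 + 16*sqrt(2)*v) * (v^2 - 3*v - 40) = -2*v^4 + 6*v^3 + 16*sqrt(2)*v^3 - 48*sqrt(2)*v^2 + 80*v^2 - 640*sqrt(2)*v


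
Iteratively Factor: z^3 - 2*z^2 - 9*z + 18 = (z + 3)*(z^2 - 5*z + 6) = (z - 2)*(z + 3)*(z - 3)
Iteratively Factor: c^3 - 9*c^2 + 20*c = (c - 4)*(c^2 - 5*c) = c*(c - 4)*(c - 5)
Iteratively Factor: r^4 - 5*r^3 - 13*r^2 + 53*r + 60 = (r + 1)*(r^3 - 6*r^2 - 7*r + 60) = (r - 4)*(r + 1)*(r^2 - 2*r - 15) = (r - 4)*(r + 1)*(r + 3)*(r - 5)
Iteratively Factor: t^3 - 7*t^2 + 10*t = (t - 2)*(t^2 - 5*t) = (t - 5)*(t - 2)*(t)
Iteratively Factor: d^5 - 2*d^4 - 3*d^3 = (d)*(d^4 - 2*d^3 - 3*d^2) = d*(d - 3)*(d^3 + d^2) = d^2*(d - 3)*(d^2 + d) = d^3*(d - 3)*(d + 1)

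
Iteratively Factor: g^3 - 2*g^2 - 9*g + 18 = (g - 3)*(g^2 + g - 6) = (g - 3)*(g - 2)*(g + 3)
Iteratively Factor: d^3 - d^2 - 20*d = (d + 4)*(d^2 - 5*d) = (d - 5)*(d + 4)*(d)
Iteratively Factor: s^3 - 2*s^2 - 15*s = (s + 3)*(s^2 - 5*s) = s*(s + 3)*(s - 5)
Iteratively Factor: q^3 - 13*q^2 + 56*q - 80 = (q - 4)*(q^2 - 9*q + 20) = (q - 5)*(q - 4)*(q - 4)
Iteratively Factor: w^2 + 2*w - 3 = (w + 3)*(w - 1)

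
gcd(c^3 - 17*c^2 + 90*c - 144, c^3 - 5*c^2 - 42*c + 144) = c^2 - 11*c + 24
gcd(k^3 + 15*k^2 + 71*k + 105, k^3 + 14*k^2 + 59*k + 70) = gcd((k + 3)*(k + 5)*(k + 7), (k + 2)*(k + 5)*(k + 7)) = k^2 + 12*k + 35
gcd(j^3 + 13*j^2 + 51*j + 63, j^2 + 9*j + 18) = j + 3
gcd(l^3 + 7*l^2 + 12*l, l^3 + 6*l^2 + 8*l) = l^2 + 4*l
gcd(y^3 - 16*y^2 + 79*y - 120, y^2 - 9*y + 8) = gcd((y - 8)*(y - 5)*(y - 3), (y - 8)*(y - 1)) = y - 8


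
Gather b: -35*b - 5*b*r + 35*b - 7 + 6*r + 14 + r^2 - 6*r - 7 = -5*b*r + r^2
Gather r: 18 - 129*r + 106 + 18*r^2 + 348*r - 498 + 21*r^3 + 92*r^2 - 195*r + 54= 21*r^3 + 110*r^2 + 24*r - 320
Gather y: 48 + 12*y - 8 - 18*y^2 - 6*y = -18*y^2 + 6*y + 40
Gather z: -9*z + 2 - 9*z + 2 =4 - 18*z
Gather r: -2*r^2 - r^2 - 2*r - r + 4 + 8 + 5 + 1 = -3*r^2 - 3*r + 18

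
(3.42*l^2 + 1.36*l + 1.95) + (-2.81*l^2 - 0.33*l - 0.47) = 0.61*l^2 + 1.03*l + 1.48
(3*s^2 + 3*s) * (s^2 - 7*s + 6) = 3*s^4 - 18*s^3 - 3*s^2 + 18*s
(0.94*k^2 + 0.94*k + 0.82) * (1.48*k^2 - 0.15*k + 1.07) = 1.3912*k^4 + 1.2502*k^3 + 2.0784*k^2 + 0.8828*k + 0.8774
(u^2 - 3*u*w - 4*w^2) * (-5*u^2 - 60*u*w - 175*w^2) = -5*u^4 - 45*u^3*w + 25*u^2*w^2 + 765*u*w^3 + 700*w^4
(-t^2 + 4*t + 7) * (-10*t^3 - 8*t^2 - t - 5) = 10*t^5 - 32*t^4 - 101*t^3 - 55*t^2 - 27*t - 35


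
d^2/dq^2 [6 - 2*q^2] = -4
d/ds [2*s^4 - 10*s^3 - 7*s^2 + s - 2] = 8*s^3 - 30*s^2 - 14*s + 1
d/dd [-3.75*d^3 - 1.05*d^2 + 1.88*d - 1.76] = -11.25*d^2 - 2.1*d + 1.88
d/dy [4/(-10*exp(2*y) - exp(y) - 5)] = (80*exp(y) + 4)*exp(y)/(10*exp(2*y) + exp(y) + 5)^2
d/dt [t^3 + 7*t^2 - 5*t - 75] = 3*t^2 + 14*t - 5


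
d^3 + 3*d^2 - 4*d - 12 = (d - 2)*(d + 2)*(d + 3)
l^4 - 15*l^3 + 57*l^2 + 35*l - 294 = (l - 7)^2*(l - 3)*(l + 2)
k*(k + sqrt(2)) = k^2 + sqrt(2)*k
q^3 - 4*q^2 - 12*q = q*(q - 6)*(q + 2)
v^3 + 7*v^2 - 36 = (v - 2)*(v + 3)*(v + 6)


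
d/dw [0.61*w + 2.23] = 0.610000000000000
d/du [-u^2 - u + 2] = -2*u - 1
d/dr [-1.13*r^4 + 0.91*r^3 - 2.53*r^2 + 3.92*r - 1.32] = -4.52*r^3 + 2.73*r^2 - 5.06*r + 3.92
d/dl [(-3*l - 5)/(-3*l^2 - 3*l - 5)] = 3*l*(-3*l - 10)/(9*l^4 + 18*l^3 + 39*l^2 + 30*l + 25)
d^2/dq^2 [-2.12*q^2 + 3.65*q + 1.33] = -4.24000000000000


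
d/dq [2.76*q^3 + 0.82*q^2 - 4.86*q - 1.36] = 8.28*q^2 + 1.64*q - 4.86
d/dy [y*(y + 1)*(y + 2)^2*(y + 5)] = 5*y^4 + 40*y^3 + 99*y^2 + 88*y + 20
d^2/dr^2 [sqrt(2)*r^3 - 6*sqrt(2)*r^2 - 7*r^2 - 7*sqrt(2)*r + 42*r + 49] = 6*sqrt(2)*r - 12*sqrt(2) - 14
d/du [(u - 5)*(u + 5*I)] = 2*u - 5 + 5*I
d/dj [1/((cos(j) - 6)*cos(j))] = 2*(cos(j) - 3)*sin(j)/((cos(j) - 6)^2*cos(j)^2)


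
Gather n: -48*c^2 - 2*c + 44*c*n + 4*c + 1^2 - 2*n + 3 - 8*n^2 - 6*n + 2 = -48*c^2 + 2*c - 8*n^2 + n*(44*c - 8) + 6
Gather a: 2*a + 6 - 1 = 2*a + 5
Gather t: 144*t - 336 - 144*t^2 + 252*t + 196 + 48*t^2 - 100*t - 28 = -96*t^2 + 296*t - 168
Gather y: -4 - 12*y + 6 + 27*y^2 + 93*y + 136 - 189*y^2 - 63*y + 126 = -162*y^2 + 18*y + 264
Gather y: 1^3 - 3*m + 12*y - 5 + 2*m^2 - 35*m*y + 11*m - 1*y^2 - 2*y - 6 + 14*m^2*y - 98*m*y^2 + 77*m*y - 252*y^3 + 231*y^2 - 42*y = 2*m^2 + 8*m - 252*y^3 + y^2*(230 - 98*m) + y*(14*m^2 + 42*m - 32) - 10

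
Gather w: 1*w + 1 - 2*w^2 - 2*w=-2*w^2 - w + 1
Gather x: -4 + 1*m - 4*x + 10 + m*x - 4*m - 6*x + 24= -3*m + x*(m - 10) + 30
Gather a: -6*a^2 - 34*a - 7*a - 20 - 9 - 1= -6*a^2 - 41*a - 30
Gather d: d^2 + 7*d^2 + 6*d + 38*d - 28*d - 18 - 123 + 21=8*d^2 + 16*d - 120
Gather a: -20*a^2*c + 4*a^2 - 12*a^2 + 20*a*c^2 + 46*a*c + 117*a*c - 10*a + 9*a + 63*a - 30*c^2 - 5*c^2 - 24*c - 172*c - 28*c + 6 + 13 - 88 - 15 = a^2*(-20*c - 8) + a*(20*c^2 + 163*c + 62) - 35*c^2 - 224*c - 84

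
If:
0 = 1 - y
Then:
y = 1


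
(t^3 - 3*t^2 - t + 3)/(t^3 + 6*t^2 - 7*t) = (t^2 - 2*t - 3)/(t*(t + 7))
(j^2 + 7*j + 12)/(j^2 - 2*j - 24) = (j + 3)/(j - 6)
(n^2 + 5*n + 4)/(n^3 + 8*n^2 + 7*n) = (n + 4)/(n*(n + 7))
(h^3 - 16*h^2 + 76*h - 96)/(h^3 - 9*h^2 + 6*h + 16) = (h - 6)/(h + 1)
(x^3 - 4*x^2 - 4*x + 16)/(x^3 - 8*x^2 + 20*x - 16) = (x + 2)/(x - 2)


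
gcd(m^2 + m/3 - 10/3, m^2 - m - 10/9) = m - 5/3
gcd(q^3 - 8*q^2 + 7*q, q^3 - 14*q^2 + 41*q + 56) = q - 7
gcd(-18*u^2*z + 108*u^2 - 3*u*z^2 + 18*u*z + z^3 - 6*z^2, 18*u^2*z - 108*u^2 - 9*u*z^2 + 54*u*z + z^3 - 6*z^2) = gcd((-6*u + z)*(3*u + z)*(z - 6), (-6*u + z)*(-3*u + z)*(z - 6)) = -6*u*z + 36*u + z^2 - 6*z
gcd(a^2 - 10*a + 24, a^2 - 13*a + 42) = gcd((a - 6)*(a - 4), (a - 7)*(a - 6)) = a - 6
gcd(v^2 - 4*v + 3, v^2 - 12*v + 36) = 1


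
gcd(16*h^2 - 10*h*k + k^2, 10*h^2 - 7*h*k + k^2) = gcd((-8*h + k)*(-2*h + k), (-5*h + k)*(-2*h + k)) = 2*h - k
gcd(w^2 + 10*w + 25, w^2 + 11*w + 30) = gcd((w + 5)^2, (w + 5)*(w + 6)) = w + 5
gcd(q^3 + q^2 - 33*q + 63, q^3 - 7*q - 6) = q - 3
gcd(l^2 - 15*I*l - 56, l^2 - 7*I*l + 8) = l - 8*I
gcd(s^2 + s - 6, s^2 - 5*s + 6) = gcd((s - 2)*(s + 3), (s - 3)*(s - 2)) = s - 2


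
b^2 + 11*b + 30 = (b + 5)*(b + 6)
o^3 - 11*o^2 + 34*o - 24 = (o - 6)*(o - 4)*(o - 1)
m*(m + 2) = m^2 + 2*m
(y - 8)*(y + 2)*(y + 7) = y^3 + y^2 - 58*y - 112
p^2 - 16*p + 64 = (p - 8)^2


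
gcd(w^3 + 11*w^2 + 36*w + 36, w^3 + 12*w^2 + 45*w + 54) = w^2 + 9*w + 18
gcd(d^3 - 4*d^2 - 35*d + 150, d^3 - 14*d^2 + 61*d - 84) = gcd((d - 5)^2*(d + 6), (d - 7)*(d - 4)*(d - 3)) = 1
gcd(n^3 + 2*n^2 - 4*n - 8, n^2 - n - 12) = 1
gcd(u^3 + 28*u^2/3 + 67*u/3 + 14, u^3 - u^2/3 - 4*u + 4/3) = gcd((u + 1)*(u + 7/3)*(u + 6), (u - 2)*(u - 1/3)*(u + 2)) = 1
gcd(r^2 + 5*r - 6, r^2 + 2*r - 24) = r + 6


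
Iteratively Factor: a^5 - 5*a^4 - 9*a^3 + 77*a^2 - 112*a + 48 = (a - 4)*(a^4 - a^3 - 13*a^2 + 25*a - 12) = (a - 4)*(a + 4)*(a^3 - 5*a^2 + 7*a - 3) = (a - 4)*(a - 3)*(a + 4)*(a^2 - 2*a + 1) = (a - 4)*(a - 3)*(a - 1)*(a + 4)*(a - 1)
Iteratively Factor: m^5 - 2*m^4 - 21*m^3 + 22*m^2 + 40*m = (m - 2)*(m^4 - 21*m^2 - 20*m) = (m - 2)*(m + 4)*(m^3 - 4*m^2 - 5*m) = (m - 5)*(m - 2)*(m + 4)*(m^2 + m) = m*(m - 5)*(m - 2)*(m + 4)*(m + 1)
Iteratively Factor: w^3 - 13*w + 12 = (w - 3)*(w^2 + 3*w - 4) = (w - 3)*(w - 1)*(w + 4)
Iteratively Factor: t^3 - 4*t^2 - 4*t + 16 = (t - 2)*(t^2 - 2*t - 8) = (t - 2)*(t + 2)*(t - 4)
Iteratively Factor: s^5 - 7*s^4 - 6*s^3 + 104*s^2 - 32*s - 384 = (s - 4)*(s^4 - 3*s^3 - 18*s^2 + 32*s + 96) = (s - 4)^2*(s^3 + s^2 - 14*s - 24) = (s - 4)^3*(s^2 + 5*s + 6) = (s - 4)^3*(s + 2)*(s + 3)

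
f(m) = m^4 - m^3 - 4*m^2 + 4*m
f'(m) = 4*m^3 - 3*m^2 - 8*m + 4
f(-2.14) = 3.89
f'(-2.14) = -31.82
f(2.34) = 4.63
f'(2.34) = 20.10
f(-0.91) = -5.51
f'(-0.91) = 5.78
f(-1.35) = -6.91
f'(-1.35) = -0.51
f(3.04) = 32.51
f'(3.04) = 64.33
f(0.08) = 0.29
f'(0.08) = 3.34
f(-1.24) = -6.84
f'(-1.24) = 1.68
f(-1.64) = -5.67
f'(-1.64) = -8.59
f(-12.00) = 21840.00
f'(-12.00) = -7244.00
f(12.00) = 18480.00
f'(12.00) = 6388.00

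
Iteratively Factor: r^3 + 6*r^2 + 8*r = (r + 4)*(r^2 + 2*r) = (r + 2)*(r + 4)*(r)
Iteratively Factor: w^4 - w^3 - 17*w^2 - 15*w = (w + 1)*(w^3 - 2*w^2 - 15*w) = (w - 5)*(w + 1)*(w^2 + 3*w) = w*(w - 5)*(w + 1)*(w + 3)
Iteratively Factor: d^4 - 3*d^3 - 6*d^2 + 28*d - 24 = (d - 2)*(d^3 - d^2 - 8*d + 12) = (d - 2)^2*(d^2 + d - 6) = (d - 2)^3*(d + 3)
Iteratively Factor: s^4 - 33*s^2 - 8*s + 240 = (s - 3)*(s^3 + 3*s^2 - 24*s - 80) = (s - 3)*(s + 4)*(s^2 - s - 20) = (s - 5)*(s - 3)*(s + 4)*(s + 4)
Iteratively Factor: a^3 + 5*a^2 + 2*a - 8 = (a - 1)*(a^2 + 6*a + 8) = (a - 1)*(a + 4)*(a + 2)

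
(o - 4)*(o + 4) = o^2 - 16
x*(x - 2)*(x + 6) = x^3 + 4*x^2 - 12*x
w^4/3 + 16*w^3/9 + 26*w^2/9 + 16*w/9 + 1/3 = (w/3 + 1/3)*(w + 1/3)*(w + 1)*(w + 3)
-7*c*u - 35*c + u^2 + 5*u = (-7*c + u)*(u + 5)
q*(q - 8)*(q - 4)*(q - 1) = q^4 - 13*q^3 + 44*q^2 - 32*q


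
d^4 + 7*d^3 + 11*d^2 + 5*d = d*(d + 1)^2*(d + 5)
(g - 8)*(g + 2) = g^2 - 6*g - 16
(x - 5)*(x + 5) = x^2 - 25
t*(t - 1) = t^2 - t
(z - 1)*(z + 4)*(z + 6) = z^3 + 9*z^2 + 14*z - 24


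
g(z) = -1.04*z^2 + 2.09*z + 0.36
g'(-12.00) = 27.05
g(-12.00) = -174.48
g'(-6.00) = 14.57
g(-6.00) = -49.62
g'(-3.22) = 8.79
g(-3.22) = -17.15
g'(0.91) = 0.20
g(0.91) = 1.40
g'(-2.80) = 7.91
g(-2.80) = -13.65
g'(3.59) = -5.38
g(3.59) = -5.54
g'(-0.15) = 2.40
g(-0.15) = 0.02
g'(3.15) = -4.46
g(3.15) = -3.38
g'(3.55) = -5.29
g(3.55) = -5.33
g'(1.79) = -1.63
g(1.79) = 0.77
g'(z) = 2.09 - 2.08*z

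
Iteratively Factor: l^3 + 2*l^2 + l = (l + 1)*(l^2 + l) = (l + 1)^2*(l)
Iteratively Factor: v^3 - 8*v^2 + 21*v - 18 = (v - 2)*(v^2 - 6*v + 9) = (v - 3)*(v - 2)*(v - 3)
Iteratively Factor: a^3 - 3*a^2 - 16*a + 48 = (a - 4)*(a^2 + a - 12) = (a - 4)*(a + 4)*(a - 3)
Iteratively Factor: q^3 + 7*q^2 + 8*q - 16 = (q - 1)*(q^2 + 8*q + 16) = (q - 1)*(q + 4)*(q + 4)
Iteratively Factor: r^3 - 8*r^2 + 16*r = (r - 4)*(r^2 - 4*r) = r*(r - 4)*(r - 4)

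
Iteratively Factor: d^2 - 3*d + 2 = (d - 2)*(d - 1)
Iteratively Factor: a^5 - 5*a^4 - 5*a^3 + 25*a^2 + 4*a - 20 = (a - 2)*(a^4 - 3*a^3 - 11*a^2 + 3*a + 10) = (a - 2)*(a - 1)*(a^3 - 2*a^2 - 13*a - 10) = (a - 5)*(a - 2)*(a - 1)*(a^2 + 3*a + 2) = (a - 5)*(a - 2)*(a - 1)*(a + 1)*(a + 2)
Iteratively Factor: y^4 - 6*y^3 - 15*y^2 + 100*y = (y + 4)*(y^3 - 10*y^2 + 25*y) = (y - 5)*(y + 4)*(y^2 - 5*y) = (y - 5)^2*(y + 4)*(y)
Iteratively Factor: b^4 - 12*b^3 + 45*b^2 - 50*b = (b - 2)*(b^3 - 10*b^2 + 25*b) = (b - 5)*(b - 2)*(b^2 - 5*b) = (b - 5)^2*(b - 2)*(b)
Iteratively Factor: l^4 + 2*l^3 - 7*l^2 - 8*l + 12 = (l + 2)*(l^3 - 7*l + 6) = (l - 2)*(l + 2)*(l^2 + 2*l - 3) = (l - 2)*(l + 2)*(l + 3)*(l - 1)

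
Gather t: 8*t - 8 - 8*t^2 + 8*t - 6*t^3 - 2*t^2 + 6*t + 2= -6*t^3 - 10*t^2 + 22*t - 6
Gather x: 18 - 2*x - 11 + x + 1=8 - x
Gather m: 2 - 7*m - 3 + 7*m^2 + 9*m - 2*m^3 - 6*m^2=-2*m^3 + m^2 + 2*m - 1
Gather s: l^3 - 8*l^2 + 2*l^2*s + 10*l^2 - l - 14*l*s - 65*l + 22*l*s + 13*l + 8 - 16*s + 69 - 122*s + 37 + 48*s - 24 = l^3 + 2*l^2 - 53*l + s*(2*l^2 + 8*l - 90) + 90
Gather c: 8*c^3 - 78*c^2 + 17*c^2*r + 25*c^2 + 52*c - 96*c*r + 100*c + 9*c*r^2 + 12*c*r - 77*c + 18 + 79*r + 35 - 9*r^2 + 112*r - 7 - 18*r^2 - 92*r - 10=8*c^3 + c^2*(17*r - 53) + c*(9*r^2 - 84*r + 75) - 27*r^2 + 99*r + 36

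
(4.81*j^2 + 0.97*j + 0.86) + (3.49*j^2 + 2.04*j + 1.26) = 8.3*j^2 + 3.01*j + 2.12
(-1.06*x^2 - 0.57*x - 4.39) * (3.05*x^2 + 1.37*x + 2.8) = -3.233*x^4 - 3.1907*x^3 - 17.1384*x^2 - 7.6103*x - 12.292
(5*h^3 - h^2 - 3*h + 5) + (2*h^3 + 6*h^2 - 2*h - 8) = 7*h^3 + 5*h^2 - 5*h - 3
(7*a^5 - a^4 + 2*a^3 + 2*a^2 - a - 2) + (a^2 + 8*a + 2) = 7*a^5 - a^4 + 2*a^3 + 3*a^2 + 7*a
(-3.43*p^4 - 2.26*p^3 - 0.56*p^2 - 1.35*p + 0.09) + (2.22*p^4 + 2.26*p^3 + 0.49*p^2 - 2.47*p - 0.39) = -1.21*p^4 - 0.0700000000000001*p^2 - 3.82*p - 0.3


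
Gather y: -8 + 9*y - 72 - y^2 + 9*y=-y^2 + 18*y - 80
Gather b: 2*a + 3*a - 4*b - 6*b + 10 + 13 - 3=5*a - 10*b + 20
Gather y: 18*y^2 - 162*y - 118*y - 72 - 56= 18*y^2 - 280*y - 128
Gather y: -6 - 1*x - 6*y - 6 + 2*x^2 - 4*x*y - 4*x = 2*x^2 - 5*x + y*(-4*x - 6) - 12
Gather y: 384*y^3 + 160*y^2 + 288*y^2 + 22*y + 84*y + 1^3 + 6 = 384*y^3 + 448*y^2 + 106*y + 7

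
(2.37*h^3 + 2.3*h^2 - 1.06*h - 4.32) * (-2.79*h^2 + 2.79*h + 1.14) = -6.6123*h^5 + 0.1953*h^4 + 12.0762*h^3 + 11.7174*h^2 - 13.2612*h - 4.9248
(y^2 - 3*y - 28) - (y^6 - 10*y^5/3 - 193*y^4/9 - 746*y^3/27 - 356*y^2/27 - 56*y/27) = -y^6 + 10*y^5/3 + 193*y^4/9 + 746*y^3/27 + 383*y^2/27 - 25*y/27 - 28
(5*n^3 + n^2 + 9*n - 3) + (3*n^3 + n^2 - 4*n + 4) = 8*n^3 + 2*n^2 + 5*n + 1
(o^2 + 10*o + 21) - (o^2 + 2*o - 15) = 8*o + 36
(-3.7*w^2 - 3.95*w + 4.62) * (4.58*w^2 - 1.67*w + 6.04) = -16.946*w^4 - 11.912*w^3 + 5.4081*w^2 - 31.5734*w + 27.9048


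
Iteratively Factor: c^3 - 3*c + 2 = (c - 1)*(c^2 + c - 2) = (c - 1)*(c + 2)*(c - 1)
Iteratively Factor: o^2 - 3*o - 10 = (o + 2)*(o - 5)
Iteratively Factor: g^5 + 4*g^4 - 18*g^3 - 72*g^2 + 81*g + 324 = (g - 3)*(g^4 + 7*g^3 + 3*g^2 - 63*g - 108) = (g - 3)*(g + 4)*(g^3 + 3*g^2 - 9*g - 27) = (g - 3)^2*(g + 4)*(g^2 + 6*g + 9) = (g - 3)^2*(g + 3)*(g + 4)*(g + 3)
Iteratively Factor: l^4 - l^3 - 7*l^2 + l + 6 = (l + 2)*(l^3 - 3*l^2 - l + 3) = (l - 3)*(l + 2)*(l^2 - 1) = (l - 3)*(l - 1)*(l + 2)*(l + 1)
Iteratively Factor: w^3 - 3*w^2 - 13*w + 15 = (w - 1)*(w^2 - 2*w - 15) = (w - 5)*(w - 1)*(w + 3)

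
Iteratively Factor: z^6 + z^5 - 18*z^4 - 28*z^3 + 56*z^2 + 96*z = (z)*(z^5 + z^4 - 18*z^3 - 28*z^2 + 56*z + 96) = z*(z - 4)*(z^4 + 5*z^3 + 2*z^2 - 20*z - 24) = z*(z - 4)*(z + 3)*(z^3 + 2*z^2 - 4*z - 8) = z*(z - 4)*(z + 2)*(z + 3)*(z^2 - 4) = z*(z - 4)*(z - 2)*(z + 2)*(z + 3)*(z + 2)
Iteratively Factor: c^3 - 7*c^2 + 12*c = (c - 3)*(c^2 - 4*c) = c*(c - 3)*(c - 4)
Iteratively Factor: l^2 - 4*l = (l - 4)*(l)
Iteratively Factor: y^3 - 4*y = (y - 2)*(y^2 + 2*y) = y*(y - 2)*(y + 2)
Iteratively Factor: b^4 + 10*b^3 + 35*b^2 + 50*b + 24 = (b + 4)*(b^3 + 6*b^2 + 11*b + 6) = (b + 1)*(b + 4)*(b^2 + 5*b + 6) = (b + 1)*(b + 3)*(b + 4)*(b + 2)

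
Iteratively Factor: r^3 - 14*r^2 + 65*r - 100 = (r - 5)*(r^2 - 9*r + 20) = (r - 5)*(r - 4)*(r - 5)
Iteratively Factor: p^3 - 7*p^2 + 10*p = (p)*(p^2 - 7*p + 10) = p*(p - 2)*(p - 5)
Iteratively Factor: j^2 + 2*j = (j)*(j + 2)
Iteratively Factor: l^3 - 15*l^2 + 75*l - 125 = (l - 5)*(l^2 - 10*l + 25) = (l - 5)^2*(l - 5)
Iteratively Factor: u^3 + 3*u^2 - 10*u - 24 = (u - 3)*(u^2 + 6*u + 8) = (u - 3)*(u + 2)*(u + 4)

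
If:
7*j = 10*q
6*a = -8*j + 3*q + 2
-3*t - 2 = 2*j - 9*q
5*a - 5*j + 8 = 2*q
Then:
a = -344/679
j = 580/679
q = 58/97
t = 1136/2037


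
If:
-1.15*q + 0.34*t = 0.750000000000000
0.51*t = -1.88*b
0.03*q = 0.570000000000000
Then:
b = -18.03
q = 19.00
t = 66.47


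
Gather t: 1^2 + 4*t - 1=4*t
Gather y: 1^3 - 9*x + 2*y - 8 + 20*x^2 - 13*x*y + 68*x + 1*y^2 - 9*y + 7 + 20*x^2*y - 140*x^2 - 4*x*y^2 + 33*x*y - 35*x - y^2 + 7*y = -120*x^2 - 4*x*y^2 + 24*x + y*(20*x^2 + 20*x)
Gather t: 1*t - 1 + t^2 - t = t^2 - 1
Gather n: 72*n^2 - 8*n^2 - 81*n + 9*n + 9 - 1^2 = 64*n^2 - 72*n + 8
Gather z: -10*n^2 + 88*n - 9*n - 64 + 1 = -10*n^2 + 79*n - 63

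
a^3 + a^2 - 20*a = a*(a - 4)*(a + 5)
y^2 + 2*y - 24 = (y - 4)*(y + 6)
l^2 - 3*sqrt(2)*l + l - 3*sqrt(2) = (l + 1)*(l - 3*sqrt(2))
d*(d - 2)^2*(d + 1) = d^4 - 3*d^3 + 4*d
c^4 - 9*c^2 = c^2*(c - 3)*(c + 3)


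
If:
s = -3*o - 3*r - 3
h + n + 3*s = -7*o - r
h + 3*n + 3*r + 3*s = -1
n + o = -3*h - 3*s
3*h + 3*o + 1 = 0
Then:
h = -56/145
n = 337/435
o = 23/435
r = -158/145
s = 16/145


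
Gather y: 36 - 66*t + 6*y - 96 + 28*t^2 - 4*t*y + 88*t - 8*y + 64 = 28*t^2 + 22*t + y*(-4*t - 2) + 4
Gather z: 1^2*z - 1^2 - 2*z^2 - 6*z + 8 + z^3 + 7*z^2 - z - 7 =z^3 + 5*z^2 - 6*z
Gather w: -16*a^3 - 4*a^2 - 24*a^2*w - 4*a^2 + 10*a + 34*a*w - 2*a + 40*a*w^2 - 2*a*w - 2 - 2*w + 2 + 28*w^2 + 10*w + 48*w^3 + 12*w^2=-16*a^3 - 8*a^2 + 8*a + 48*w^3 + w^2*(40*a + 40) + w*(-24*a^2 + 32*a + 8)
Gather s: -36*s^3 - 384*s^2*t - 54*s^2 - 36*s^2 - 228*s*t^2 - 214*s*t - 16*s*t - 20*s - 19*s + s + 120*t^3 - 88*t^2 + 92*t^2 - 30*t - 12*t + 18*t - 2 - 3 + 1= -36*s^3 + s^2*(-384*t - 90) + s*(-228*t^2 - 230*t - 38) + 120*t^3 + 4*t^2 - 24*t - 4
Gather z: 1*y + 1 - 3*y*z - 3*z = y + z*(-3*y - 3) + 1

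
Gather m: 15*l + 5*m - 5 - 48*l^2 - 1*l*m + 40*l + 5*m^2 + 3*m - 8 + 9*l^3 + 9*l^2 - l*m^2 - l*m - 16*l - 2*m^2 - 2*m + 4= 9*l^3 - 39*l^2 + 39*l + m^2*(3 - l) + m*(6 - 2*l) - 9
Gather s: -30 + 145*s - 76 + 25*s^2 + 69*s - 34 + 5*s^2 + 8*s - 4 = 30*s^2 + 222*s - 144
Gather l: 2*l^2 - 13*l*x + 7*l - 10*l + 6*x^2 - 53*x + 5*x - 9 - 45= 2*l^2 + l*(-13*x - 3) + 6*x^2 - 48*x - 54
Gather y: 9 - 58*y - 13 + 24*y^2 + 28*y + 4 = 24*y^2 - 30*y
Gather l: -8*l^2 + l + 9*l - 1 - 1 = -8*l^2 + 10*l - 2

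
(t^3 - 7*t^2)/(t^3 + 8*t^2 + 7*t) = t*(t - 7)/(t^2 + 8*t + 7)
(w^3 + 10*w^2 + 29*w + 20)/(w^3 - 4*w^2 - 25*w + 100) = (w^2 + 5*w + 4)/(w^2 - 9*w + 20)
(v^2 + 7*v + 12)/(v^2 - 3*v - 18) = (v + 4)/(v - 6)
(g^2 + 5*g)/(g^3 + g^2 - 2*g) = (g + 5)/(g^2 + g - 2)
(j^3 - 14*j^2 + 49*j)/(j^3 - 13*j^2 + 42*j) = (j - 7)/(j - 6)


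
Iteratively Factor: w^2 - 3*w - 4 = (w - 4)*(w + 1)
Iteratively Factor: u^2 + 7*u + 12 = (u + 4)*(u + 3)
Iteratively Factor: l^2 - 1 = (l - 1)*(l + 1)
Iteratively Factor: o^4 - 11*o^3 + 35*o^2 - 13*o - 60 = (o + 1)*(o^3 - 12*o^2 + 47*o - 60) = (o - 3)*(o + 1)*(o^2 - 9*o + 20) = (o - 5)*(o - 3)*(o + 1)*(o - 4)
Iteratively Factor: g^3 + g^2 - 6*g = (g - 2)*(g^2 + 3*g) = g*(g - 2)*(g + 3)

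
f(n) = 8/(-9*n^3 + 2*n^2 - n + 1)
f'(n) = 8*(27*n^2 - 4*n + 1)/(-9*n^3 + 2*n^2 - n + 1)^2 = 8*(27*n^2 - 4*n + 1)/(9*n^3 - 2*n^2 + n - 1)^2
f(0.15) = 9.25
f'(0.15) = 10.78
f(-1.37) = 0.27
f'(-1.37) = 0.53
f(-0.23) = 5.54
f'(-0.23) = 12.82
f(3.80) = -0.02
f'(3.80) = 0.01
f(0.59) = -10.78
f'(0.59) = 116.74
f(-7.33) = 0.00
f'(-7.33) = 0.00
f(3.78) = -0.02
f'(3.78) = 0.01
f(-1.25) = 0.35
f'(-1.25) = 0.73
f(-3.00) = 0.03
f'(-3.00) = 0.03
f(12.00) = 0.00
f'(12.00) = 0.00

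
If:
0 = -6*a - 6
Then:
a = -1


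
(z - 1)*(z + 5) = z^2 + 4*z - 5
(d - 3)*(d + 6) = d^2 + 3*d - 18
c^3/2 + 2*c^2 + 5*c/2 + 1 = (c/2 + 1)*(c + 1)^2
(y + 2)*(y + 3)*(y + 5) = y^3 + 10*y^2 + 31*y + 30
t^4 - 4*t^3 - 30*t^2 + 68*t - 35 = (t - 7)*(t - 1)^2*(t + 5)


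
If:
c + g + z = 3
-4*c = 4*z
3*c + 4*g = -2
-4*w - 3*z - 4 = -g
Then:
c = -14/3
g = 3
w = -15/4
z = 14/3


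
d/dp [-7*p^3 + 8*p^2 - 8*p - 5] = -21*p^2 + 16*p - 8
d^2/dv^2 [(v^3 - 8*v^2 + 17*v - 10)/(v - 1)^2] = 8/(v^3 - 3*v^2 + 3*v - 1)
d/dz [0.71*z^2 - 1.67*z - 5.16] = 1.42*z - 1.67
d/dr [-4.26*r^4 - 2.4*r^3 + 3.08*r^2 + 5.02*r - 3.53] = -17.04*r^3 - 7.2*r^2 + 6.16*r + 5.02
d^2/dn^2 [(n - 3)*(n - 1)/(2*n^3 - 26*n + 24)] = 1/(n^3 + 12*n^2 + 48*n + 64)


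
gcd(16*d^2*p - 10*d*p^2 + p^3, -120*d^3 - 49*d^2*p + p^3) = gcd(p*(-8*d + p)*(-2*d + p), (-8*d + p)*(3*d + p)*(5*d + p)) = -8*d + p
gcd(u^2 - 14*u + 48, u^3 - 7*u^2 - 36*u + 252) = u - 6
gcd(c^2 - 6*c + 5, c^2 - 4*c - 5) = c - 5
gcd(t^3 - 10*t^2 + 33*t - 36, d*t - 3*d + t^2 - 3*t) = t - 3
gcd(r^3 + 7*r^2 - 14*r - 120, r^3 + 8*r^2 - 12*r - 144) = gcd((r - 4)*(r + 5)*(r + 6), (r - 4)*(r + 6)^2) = r^2 + 2*r - 24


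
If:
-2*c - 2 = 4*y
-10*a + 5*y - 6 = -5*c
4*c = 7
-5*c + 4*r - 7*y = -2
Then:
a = -33/80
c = 7/4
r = -23/32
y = -11/8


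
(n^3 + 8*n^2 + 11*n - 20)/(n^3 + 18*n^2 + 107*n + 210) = (n^2 + 3*n - 4)/(n^2 + 13*n + 42)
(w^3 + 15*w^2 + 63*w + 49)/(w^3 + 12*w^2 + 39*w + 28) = (w + 7)/(w + 4)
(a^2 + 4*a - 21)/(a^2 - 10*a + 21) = (a + 7)/(a - 7)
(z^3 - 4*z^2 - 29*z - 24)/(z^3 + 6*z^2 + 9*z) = (z^2 - 7*z - 8)/(z*(z + 3))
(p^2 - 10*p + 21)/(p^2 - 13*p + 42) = (p - 3)/(p - 6)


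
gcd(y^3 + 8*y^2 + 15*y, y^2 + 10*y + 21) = y + 3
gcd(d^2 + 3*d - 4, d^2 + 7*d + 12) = d + 4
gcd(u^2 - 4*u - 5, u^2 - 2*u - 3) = u + 1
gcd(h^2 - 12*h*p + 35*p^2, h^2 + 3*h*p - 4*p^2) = 1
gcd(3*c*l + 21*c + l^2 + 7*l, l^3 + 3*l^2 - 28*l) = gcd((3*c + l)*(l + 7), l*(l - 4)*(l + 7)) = l + 7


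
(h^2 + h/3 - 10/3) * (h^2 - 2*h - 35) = h^4 - 5*h^3/3 - 39*h^2 - 5*h + 350/3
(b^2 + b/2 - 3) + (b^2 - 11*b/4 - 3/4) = 2*b^2 - 9*b/4 - 15/4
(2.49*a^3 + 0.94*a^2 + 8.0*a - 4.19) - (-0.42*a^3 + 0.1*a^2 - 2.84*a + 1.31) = 2.91*a^3 + 0.84*a^2 + 10.84*a - 5.5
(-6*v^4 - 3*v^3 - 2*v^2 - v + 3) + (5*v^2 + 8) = -6*v^4 - 3*v^3 + 3*v^2 - v + 11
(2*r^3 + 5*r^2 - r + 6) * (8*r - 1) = 16*r^4 + 38*r^3 - 13*r^2 + 49*r - 6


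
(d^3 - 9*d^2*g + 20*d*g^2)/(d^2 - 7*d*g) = (d^2 - 9*d*g + 20*g^2)/(d - 7*g)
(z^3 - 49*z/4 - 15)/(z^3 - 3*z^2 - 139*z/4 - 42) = (2*z^2 - 3*z - 20)/(2*z^2 - 9*z - 56)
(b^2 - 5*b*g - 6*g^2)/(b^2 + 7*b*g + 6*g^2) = (b - 6*g)/(b + 6*g)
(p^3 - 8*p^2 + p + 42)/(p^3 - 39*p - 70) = (p - 3)/(p + 5)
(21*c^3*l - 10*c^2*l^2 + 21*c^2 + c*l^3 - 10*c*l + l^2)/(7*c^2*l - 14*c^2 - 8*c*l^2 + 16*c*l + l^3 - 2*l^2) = (3*c^2*l - c*l^2 + 3*c - l)/(c*l - 2*c - l^2 + 2*l)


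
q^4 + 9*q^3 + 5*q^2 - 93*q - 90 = (q - 3)*(q + 1)*(q + 5)*(q + 6)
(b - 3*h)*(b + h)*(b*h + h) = b^3*h - 2*b^2*h^2 + b^2*h - 3*b*h^3 - 2*b*h^2 - 3*h^3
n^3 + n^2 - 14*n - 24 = (n - 4)*(n + 2)*(n + 3)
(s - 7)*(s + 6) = s^2 - s - 42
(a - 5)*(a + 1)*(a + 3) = a^3 - a^2 - 17*a - 15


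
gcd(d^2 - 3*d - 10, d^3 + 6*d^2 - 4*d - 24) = d + 2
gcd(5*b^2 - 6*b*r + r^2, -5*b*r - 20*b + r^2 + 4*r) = -5*b + r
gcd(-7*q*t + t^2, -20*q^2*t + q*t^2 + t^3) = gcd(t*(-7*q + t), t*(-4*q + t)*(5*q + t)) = t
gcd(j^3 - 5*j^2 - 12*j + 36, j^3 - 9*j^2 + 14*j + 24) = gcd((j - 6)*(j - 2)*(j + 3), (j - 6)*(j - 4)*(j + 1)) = j - 6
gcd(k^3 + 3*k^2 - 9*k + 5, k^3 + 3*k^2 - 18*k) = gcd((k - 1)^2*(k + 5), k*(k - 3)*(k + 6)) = 1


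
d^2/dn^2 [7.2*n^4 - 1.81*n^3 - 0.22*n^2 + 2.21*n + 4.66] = 86.4*n^2 - 10.86*n - 0.44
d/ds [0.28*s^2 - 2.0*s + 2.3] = 0.56*s - 2.0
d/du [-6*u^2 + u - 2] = 1 - 12*u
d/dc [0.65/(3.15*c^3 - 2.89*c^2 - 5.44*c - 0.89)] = (-6.1425*c^2 + 3.757*c + 3.536)/(-3.15*c^3 + 2.89*c^2 + 5.44*c + 0.89)^2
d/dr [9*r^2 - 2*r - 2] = 18*r - 2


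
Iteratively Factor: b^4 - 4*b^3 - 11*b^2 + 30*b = (b)*(b^3 - 4*b^2 - 11*b + 30) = b*(b - 5)*(b^2 + b - 6) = b*(b - 5)*(b - 2)*(b + 3)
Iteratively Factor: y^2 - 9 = (y - 3)*(y + 3)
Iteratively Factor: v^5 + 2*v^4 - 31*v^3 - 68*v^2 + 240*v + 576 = (v + 4)*(v^4 - 2*v^3 - 23*v^2 + 24*v + 144) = (v - 4)*(v + 4)*(v^3 + 2*v^2 - 15*v - 36) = (v - 4)*(v + 3)*(v + 4)*(v^2 - v - 12) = (v - 4)^2*(v + 3)*(v + 4)*(v + 3)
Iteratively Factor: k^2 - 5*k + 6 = (k - 3)*(k - 2)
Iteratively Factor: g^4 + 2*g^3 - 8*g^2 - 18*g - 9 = (g + 1)*(g^3 + g^2 - 9*g - 9) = (g + 1)^2*(g^2 - 9) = (g - 3)*(g + 1)^2*(g + 3)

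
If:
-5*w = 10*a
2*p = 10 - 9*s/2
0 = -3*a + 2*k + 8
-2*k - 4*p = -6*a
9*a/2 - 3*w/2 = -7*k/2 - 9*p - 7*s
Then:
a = -80/103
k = -532/103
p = 146/103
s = 164/103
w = 160/103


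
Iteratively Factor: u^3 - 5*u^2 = (u)*(u^2 - 5*u) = u^2*(u - 5)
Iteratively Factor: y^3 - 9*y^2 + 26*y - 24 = (y - 4)*(y^2 - 5*y + 6) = (y - 4)*(y - 2)*(y - 3)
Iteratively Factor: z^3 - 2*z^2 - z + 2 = (z + 1)*(z^2 - 3*z + 2) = (z - 2)*(z + 1)*(z - 1)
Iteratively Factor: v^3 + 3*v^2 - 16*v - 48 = (v + 4)*(v^2 - v - 12) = (v + 3)*(v + 4)*(v - 4)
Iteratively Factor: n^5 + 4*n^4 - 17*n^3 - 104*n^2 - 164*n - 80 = (n + 2)*(n^4 + 2*n^3 - 21*n^2 - 62*n - 40) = (n + 2)^2*(n^3 - 21*n - 20) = (n - 5)*(n + 2)^2*(n^2 + 5*n + 4) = (n - 5)*(n + 2)^2*(n + 4)*(n + 1)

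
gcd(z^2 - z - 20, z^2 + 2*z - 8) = z + 4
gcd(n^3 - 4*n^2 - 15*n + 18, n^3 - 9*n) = n + 3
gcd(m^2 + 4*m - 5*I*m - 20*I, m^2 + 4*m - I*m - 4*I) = m + 4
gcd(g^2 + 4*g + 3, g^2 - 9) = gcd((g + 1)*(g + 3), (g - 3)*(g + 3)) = g + 3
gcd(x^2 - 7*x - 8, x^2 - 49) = 1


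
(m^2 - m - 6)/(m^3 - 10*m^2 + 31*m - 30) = (m + 2)/(m^2 - 7*m + 10)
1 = 1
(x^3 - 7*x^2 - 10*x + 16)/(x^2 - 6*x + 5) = (x^2 - 6*x - 16)/(x - 5)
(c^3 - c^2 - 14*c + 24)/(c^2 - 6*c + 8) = (c^2 + c - 12)/(c - 4)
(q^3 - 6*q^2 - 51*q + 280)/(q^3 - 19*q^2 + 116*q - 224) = (q^2 + 2*q - 35)/(q^2 - 11*q + 28)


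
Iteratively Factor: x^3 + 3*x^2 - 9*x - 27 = (x + 3)*(x^2 - 9) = (x + 3)^2*(x - 3)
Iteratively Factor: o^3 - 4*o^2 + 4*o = (o)*(o^2 - 4*o + 4) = o*(o - 2)*(o - 2)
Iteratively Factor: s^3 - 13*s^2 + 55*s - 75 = (s - 3)*(s^2 - 10*s + 25) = (s - 5)*(s - 3)*(s - 5)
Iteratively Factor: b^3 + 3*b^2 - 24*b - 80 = (b - 5)*(b^2 + 8*b + 16) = (b - 5)*(b + 4)*(b + 4)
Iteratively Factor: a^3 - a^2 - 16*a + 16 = (a - 1)*(a^2 - 16) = (a - 1)*(a + 4)*(a - 4)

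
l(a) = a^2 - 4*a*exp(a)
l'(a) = -4*a*exp(a) + 2*a - 4*exp(a)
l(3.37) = -380.62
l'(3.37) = -501.55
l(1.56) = -27.26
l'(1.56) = -45.61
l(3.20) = -303.78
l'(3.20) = -405.75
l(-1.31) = 3.13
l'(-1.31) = -2.29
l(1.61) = -29.63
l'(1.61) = -49.01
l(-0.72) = 1.92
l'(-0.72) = -1.99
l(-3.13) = 10.34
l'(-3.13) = -5.89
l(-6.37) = 40.62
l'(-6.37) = -12.70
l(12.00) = -7812085.99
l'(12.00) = -8463225.15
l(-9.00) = 81.00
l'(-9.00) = -18.00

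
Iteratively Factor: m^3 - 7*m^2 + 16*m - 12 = (m - 3)*(m^2 - 4*m + 4) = (m - 3)*(m - 2)*(m - 2)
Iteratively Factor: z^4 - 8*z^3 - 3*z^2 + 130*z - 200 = (z - 5)*(z^3 - 3*z^2 - 18*z + 40) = (z - 5)*(z + 4)*(z^2 - 7*z + 10) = (z - 5)*(z - 2)*(z + 4)*(z - 5)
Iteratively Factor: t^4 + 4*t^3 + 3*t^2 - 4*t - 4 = (t + 2)*(t^3 + 2*t^2 - t - 2) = (t + 1)*(t + 2)*(t^2 + t - 2) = (t - 1)*(t + 1)*(t + 2)*(t + 2)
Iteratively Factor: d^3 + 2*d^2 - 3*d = (d - 1)*(d^2 + 3*d) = d*(d - 1)*(d + 3)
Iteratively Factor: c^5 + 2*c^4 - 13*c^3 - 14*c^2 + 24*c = (c)*(c^4 + 2*c^3 - 13*c^2 - 14*c + 24) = c*(c - 1)*(c^3 + 3*c^2 - 10*c - 24) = c*(c - 1)*(c + 4)*(c^2 - c - 6) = c*(c - 1)*(c + 2)*(c + 4)*(c - 3)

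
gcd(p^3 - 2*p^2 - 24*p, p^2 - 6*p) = p^2 - 6*p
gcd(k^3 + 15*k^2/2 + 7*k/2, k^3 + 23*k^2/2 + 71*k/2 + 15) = k + 1/2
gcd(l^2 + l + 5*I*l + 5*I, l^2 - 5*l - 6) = l + 1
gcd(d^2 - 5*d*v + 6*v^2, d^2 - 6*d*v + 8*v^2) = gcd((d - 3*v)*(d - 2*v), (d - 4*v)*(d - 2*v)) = -d + 2*v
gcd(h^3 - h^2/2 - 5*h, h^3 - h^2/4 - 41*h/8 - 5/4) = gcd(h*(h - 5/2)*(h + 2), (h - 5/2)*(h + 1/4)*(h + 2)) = h^2 - h/2 - 5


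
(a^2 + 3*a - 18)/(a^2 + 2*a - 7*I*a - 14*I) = (a^2 + 3*a - 18)/(a^2 + a*(2 - 7*I) - 14*I)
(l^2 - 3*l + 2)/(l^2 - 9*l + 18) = (l^2 - 3*l + 2)/(l^2 - 9*l + 18)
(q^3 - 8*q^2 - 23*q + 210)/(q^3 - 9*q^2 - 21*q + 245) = (q - 6)/(q - 7)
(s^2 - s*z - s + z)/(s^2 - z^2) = (s - 1)/(s + z)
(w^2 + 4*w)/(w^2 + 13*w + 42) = w*(w + 4)/(w^2 + 13*w + 42)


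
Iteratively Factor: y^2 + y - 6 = (y + 3)*(y - 2)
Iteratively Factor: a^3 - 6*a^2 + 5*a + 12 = (a + 1)*(a^2 - 7*a + 12) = (a - 4)*(a + 1)*(a - 3)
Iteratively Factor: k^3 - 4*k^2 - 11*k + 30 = (k - 5)*(k^2 + k - 6) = (k - 5)*(k + 3)*(k - 2)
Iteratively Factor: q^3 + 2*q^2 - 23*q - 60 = (q - 5)*(q^2 + 7*q + 12) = (q - 5)*(q + 4)*(q + 3)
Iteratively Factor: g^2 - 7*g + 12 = (g - 4)*(g - 3)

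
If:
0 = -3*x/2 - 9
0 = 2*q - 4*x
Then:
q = -12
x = -6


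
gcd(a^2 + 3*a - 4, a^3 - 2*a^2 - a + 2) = a - 1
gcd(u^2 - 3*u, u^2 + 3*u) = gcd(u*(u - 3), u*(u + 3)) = u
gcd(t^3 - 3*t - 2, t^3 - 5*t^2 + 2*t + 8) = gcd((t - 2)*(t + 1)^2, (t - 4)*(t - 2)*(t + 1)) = t^2 - t - 2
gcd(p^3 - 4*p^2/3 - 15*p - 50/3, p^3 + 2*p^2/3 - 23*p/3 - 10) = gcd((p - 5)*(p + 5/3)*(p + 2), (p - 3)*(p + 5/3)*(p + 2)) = p^2 + 11*p/3 + 10/3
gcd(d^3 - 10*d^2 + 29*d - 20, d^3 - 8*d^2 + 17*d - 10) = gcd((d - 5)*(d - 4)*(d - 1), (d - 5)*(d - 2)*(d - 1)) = d^2 - 6*d + 5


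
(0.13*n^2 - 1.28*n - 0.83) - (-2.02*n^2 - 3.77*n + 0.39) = 2.15*n^2 + 2.49*n - 1.22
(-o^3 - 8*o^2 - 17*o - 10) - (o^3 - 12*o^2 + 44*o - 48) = -2*o^3 + 4*o^2 - 61*o + 38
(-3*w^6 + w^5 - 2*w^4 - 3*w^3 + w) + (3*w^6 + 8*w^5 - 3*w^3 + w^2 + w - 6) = 9*w^5 - 2*w^4 - 6*w^3 + w^2 + 2*w - 6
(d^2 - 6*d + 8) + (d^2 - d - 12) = 2*d^2 - 7*d - 4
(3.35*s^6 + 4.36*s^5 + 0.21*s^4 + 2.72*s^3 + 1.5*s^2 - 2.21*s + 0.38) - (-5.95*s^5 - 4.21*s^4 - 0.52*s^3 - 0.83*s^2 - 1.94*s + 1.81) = 3.35*s^6 + 10.31*s^5 + 4.42*s^4 + 3.24*s^3 + 2.33*s^2 - 0.27*s - 1.43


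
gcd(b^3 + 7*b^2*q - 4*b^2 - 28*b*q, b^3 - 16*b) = b^2 - 4*b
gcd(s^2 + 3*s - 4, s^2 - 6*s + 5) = s - 1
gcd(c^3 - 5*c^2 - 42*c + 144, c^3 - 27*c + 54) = c^2 + 3*c - 18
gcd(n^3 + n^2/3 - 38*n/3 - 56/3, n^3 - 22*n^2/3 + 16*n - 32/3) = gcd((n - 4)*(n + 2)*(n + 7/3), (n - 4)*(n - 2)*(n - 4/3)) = n - 4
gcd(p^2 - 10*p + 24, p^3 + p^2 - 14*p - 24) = p - 4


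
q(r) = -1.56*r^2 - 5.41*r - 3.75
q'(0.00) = -5.41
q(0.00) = -3.75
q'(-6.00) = 13.31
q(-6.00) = -27.45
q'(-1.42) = -0.98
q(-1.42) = 0.79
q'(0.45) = -6.81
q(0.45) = -6.50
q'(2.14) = -12.09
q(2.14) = -22.47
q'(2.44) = -13.02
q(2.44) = -26.24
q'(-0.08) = -5.16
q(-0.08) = -3.33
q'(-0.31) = -4.44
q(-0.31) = -2.22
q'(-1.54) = -0.61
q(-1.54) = 0.88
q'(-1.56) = -0.54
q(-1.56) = 0.89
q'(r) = -3.12*r - 5.41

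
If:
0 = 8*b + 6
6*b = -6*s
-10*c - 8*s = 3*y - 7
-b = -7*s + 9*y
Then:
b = -3/4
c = -1/10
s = 3/4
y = 2/3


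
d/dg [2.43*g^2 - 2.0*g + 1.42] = 4.86*g - 2.0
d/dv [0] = 0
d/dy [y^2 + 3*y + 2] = 2*y + 3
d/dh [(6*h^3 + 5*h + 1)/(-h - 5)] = 6*(-2*h^3 - 15*h^2 - 4)/(h^2 + 10*h + 25)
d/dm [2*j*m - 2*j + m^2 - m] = 2*j + 2*m - 1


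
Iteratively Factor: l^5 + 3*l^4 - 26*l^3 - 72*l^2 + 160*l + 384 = (l + 4)*(l^4 - l^3 - 22*l^2 + 16*l + 96) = (l + 2)*(l + 4)*(l^3 - 3*l^2 - 16*l + 48) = (l - 3)*(l + 2)*(l + 4)*(l^2 - 16) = (l - 4)*(l - 3)*(l + 2)*(l + 4)*(l + 4)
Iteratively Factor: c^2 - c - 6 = (c - 3)*(c + 2)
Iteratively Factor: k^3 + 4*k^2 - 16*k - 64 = (k + 4)*(k^2 - 16) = (k + 4)^2*(k - 4)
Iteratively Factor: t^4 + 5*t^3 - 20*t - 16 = (t + 1)*(t^3 + 4*t^2 - 4*t - 16) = (t + 1)*(t + 4)*(t^2 - 4) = (t - 2)*(t + 1)*(t + 4)*(t + 2)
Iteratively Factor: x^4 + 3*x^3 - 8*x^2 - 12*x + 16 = (x - 2)*(x^3 + 5*x^2 + 2*x - 8) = (x - 2)*(x + 2)*(x^2 + 3*x - 4) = (x - 2)*(x - 1)*(x + 2)*(x + 4)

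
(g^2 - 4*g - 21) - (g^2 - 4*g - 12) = -9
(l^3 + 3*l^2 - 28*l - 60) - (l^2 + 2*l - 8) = l^3 + 2*l^2 - 30*l - 52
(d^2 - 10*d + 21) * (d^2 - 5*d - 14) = d^4 - 15*d^3 + 57*d^2 + 35*d - 294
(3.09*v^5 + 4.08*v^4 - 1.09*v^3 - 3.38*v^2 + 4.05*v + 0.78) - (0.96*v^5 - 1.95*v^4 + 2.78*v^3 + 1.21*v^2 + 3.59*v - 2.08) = 2.13*v^5 + 6.03*v^4 - 3.87*v^3 - 4.59*v^2 + 0.46*v + 2.86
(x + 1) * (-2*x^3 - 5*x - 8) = -2*x^4 - 2*x^3 - 5*x^2 - 13*x - 8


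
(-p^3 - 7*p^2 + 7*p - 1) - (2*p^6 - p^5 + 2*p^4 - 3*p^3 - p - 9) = -2*p^6 + p^5 - 2*p^4 + 2*p^3 - 7*p^2 + 8*p + 8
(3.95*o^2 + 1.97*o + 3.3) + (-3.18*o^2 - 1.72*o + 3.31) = 0.77*o^2 + 0.25*o + 6.61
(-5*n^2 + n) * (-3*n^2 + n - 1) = 15*n^4 - 8*n^3 + 6*n^2 - n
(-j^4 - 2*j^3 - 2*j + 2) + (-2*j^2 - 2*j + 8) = -j^4 - 2*j^3 - 2*j^2 - 4*j + 10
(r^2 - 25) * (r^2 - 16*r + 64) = r^4 - 16*r^3 + 39*r^2 + 400*r - 1600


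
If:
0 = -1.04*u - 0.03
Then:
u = -0.03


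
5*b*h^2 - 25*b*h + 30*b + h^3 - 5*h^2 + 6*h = (5*b + h)*(h - 3)*(h - 2)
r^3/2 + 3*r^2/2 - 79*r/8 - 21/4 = (r/2 + 1/4)*(r - 7/2)*(r + 6)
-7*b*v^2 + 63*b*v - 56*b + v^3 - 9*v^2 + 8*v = (-7*b + v)*(v - 8)*(v - 1)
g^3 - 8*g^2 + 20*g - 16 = (g - 4)*(g - 2)^2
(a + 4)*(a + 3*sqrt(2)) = a^2 + 4*a + 3*sqrt(2)*a + 12*sqrt(2)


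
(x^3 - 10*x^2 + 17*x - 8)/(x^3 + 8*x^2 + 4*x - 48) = (x^3 - 10*x^2 + 17*x - 8)/(x^3 + 8*x^2 + 4*x - 48)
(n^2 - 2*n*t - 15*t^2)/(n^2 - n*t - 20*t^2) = (n + 3*t)/(n + 4*t)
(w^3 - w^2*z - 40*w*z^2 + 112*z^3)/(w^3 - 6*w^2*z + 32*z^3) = (w + 7*z)/(w + 2*z)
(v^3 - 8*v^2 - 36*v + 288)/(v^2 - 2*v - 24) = (v^2 - 2*v - 48)/(v + 4)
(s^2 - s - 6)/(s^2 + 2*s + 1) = (s^2 - s - 6)/(s^2 + 2*s + 1)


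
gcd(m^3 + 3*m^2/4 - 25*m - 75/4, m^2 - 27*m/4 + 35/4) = m - 5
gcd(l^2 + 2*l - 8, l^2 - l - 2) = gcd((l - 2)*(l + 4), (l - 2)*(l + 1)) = l - 2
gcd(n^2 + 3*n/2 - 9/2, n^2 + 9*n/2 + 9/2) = n + 3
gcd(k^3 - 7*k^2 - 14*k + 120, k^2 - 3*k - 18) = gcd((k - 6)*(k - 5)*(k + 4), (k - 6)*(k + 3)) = k - 6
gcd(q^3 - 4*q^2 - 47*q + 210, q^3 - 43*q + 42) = q^2 + q - 42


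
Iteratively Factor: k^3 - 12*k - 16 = (k - 4)*(k^2 + 4*k + 4) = (k - 4)*(k + 2)*(k + 2)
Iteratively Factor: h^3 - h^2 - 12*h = (h + 3)*(h^2 - 4*h) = h*(h + 3)*(h - 4)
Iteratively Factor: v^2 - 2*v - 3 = (v - 3)*(v + 1)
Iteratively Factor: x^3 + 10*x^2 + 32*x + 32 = (x + 2)*(x^2 + 8*x + 16) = (x + 2)*(x + 4)*(x + 4)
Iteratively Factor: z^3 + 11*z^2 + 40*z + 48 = (z + 3)*(z^2 + 8*z + 16) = (z + 3)*(z + 4)*(z + 4)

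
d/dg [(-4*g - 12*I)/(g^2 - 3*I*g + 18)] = 4/(g^2 - 12*I*g - 36)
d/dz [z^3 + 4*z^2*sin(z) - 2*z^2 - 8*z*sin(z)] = 4*z^2*cos(z) + 3*z^2 - 8*sqrt(2)*z*cos(z + pi/4) - 4*z - 8*sin(z)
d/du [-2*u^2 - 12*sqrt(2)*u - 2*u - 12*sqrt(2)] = -4*u - 12*sqrt(2) - 2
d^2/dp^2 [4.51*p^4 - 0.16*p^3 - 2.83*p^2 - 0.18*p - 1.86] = 54.12*p^2 - 0.96*p - 5.66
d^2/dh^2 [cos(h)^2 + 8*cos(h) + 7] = -8*cos(h) - 2*cos(2*h)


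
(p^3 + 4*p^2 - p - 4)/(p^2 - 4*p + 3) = (p^2 + 5*p + 4)/(p - 3)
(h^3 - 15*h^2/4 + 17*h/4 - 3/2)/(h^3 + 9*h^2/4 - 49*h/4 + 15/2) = (h - 1)/(h + 5)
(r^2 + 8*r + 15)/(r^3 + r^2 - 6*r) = (r + 5)/(r*(r - 2))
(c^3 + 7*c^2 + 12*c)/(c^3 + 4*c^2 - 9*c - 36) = c/(c - 3)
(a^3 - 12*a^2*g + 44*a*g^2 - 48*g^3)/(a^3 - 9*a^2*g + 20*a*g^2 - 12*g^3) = (a - 4*g)/(a - g)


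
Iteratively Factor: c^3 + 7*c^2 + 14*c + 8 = (c + 1)*(c^2 + 6*c + 8) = (c + 1)*(c + 2)*(c + 4)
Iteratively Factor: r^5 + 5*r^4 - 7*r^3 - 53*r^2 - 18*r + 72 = (r - 1)*(r^4 + 6*r^3 - r^2 - 54*r - 72) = (r - 1)*(r + 4)*(r^3 + 2*r^2 - 9*r - 18) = (r - 1)*(r + 3)*(r + 4)*(r^2 - r - 6) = (r - 3)*(r - 1)*(r + 3)*(r + 4)*(r + 2)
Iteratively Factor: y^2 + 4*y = (y + 4)*(y)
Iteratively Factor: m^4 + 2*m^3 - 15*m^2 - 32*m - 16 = (m + 4)*(m^3 - 2*m^2 - 7*m - 4) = (m + 1)*(m + 4)*(m^2 - 3*m - 4) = (m + 1)^2*(m + 4)*(m - 4)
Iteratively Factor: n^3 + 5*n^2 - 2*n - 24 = (n + 3)*(n^2 + 2*n - 8) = (n + 3)*(n + 4)*(n - 2)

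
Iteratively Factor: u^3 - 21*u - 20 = (u + 4)*(u^2 - 4*u - 5) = (u + 1)*(u + 4)*(u - 5)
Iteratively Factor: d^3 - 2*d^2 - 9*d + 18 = (d - 3)*(d^2 + d - 6) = (d - 3)*(d - 2)*(d + 3)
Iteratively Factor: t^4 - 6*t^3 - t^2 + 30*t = (t + 2)*(t^3 - 8*t^2 + 15*t) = t*(t + 2)*(t^2 - 8*t + 15) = t*(t - 5)*(t + 2)*(t - 3)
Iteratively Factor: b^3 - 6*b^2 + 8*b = (b - 4)*(b^2 - 2*b) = (b - 4)*(b - 2)*(b)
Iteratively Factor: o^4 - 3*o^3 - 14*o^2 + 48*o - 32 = (o - 1)*(o^3 - 2*o^2 - 16*o + 32) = (o - 2)*(o - 1)*(o^2 - 16) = (o - 4)*(o - 2)*(o - 1)*(o + 4)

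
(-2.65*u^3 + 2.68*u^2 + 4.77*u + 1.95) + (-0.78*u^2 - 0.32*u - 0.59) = -2.65*u^3 + 1.9*u^2 + 4.45*u + 1.36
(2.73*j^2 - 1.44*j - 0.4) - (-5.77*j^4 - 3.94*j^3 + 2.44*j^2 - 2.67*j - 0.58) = 5.77*j^4 + 3.94*j^3 + 0.29*j^2 + 1.23*j + 0.18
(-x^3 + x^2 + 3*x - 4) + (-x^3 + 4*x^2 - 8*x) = -2*x^3 + 5*x^2 - 5*x - 4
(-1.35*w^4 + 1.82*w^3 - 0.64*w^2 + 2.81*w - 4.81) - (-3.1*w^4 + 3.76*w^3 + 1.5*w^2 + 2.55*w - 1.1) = 1.75*w^4 - 1.94*w^3 - 2.14*w^2 + 0.26*w - 3.71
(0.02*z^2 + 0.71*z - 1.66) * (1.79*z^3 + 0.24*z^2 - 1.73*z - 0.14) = 0.0358*z^5 + 1.2757*z^4 - 2.8356*z^3 - 1.6295*z^2 + 2.7724*z + 0.2324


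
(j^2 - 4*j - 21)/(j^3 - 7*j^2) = (j + 3)/j^2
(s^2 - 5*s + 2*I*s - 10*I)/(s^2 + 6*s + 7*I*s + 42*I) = (s^2 + s*(-5 + 2*I) - 10*I)/(s^2 + s*(6 + 7*I) + 42*I)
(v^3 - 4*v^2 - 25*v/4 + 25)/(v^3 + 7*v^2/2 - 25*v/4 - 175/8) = 2*(v - 4)/(2*v + 7)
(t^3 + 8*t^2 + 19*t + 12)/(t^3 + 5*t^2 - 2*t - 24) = (t + 1)/(t - 2)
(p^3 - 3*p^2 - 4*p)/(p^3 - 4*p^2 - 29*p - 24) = p*(p - 4)/(p^2 - 5*p - 24)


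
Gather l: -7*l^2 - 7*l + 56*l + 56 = -7*l^2 + 49*l + 56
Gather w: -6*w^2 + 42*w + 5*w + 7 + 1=-6*w^2 + 47*w + 8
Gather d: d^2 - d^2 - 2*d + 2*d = 0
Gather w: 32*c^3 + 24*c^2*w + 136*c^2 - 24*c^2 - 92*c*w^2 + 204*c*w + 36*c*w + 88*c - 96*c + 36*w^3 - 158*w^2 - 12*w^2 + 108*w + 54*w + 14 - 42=32*c^3 + 112*c^2 - 8*c + 36*w^3 + w^2*(-92*c - 170) + w*(24*c^2 + 240*c + 162) - 28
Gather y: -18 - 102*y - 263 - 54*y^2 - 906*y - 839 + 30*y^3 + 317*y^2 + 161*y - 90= 30*y^3 + 263*y^2 - 847*y - 1210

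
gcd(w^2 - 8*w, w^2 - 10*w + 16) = w - 8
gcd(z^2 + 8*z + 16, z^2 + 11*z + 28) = z + 4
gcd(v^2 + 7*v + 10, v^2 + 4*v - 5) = v + 5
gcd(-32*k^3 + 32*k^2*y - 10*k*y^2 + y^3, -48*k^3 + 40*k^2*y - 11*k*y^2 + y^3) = 16*k^2 - 8*k*y + y^2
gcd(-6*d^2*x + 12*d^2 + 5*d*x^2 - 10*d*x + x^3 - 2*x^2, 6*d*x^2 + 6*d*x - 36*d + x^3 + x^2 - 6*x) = 6*d*x - 12*d + x^2 - 2*x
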